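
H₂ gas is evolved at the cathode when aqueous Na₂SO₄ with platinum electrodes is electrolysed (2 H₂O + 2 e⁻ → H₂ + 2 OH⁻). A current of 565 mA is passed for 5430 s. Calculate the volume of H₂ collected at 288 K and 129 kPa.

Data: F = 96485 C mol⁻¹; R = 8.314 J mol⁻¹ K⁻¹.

Q = I·t = 0.5650 A × 5430.0 s = 3068 C.
n(e⁻) = Q/F = 3068 / 96485 = 0.03180 mol.
2 electrons are transferred per H₂ molecule, so n(H₂) = 0.03180 / 2 = 0.01590 mol.
V = nRT/P = (0.01590 × 8.314 × 288) / (129 × 10³ Pa) = 2.95 × 10⁻⁴ m³ = 0.295 L.

0.295 L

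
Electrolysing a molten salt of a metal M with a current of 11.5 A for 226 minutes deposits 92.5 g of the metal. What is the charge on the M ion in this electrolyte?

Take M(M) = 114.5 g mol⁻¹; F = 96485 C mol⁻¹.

Q = I·t = 11.50 A × 13560 s = 155900 C, so n(e⁻) = 155900/96485 = 1.616 mol.
n(M) deposited = 92.5 / 114.5 = 0.8079 mol.
Electrons per atom = n(e⁻)/n(M) = 1.616 / 0.8079 = 2.00 ≈ 2, so the ion is M²⁺.

+2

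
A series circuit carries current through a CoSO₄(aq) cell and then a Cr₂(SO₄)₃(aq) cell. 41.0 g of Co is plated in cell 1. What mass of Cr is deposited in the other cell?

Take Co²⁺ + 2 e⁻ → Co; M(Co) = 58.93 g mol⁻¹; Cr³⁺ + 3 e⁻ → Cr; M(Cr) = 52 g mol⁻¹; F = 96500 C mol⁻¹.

24.1 g

n(Co) = 41.0 / 58.93 = 0.6957 mol.
Since Co²⁺ + 2 e⁻ → Co, n(e⁻) passed = 2 × 0.6957 = 1.391 mol.
Cells in series carry the same charge, so the same 1.391 mol of electrons passes through cell 2.
Cr³⁺ + 3 e⁻ → Cr, so n(Cr) = 1.391 / 3 = 0.4638 mol.
m(Cr) = 0.4638 × 52 = 24.1 g.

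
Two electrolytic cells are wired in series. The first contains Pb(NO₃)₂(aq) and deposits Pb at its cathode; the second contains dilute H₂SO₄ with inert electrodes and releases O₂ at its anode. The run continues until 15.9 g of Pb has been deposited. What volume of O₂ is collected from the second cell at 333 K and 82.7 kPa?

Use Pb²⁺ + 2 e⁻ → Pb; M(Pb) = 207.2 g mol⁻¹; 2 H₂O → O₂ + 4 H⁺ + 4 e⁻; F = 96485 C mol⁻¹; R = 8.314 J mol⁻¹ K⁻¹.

1.28 L

n(Pb) = 15.9 / 207.2 = 0.07674 mol, so n(e⁻) = 2 × 0.07674 = 0.1535 mol.
The cells are in series, so the same 0.1535 mol of electrons passes through the second cell.
2 H₂O → O₂ + 4 H⁺ + 4 e⁻ — 4 mol e⁻ per mol O₂, so n(O₂) = 0.1535/4 = 0.03837 mol.
V = nRT/P = (0.03837 × 8.314 × 333) / (82.7 × 10³) = 0.00128 m³ = 1.28 L.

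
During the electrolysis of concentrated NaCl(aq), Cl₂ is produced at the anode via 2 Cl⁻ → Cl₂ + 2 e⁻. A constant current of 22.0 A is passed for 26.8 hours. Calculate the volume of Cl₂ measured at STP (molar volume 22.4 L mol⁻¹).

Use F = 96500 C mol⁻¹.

Q = I·t = 22.00 A × 96480 s = 2123000 C.
n(e⁻) = Q/F = 2123000 / 96500 = 22.00 mol.
2 electrons are transferred per Cl₂ molecule, so n(Cl₂) = 22.00 / 2 = 11.00 mol.
V = n × V_m = 11.00 × 22.4 = 246 L.

246 L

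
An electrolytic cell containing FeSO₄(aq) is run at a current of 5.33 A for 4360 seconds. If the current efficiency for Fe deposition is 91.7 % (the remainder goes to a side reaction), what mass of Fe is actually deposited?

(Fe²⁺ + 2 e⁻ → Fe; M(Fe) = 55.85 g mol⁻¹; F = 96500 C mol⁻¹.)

Q = I·t = 5.330 × 4360.0 = 23240 C.
n(e⁻) = 23240/96500 = 0.2408 mol; theoretically n(Fe) = 0.2408/2 = 0.1204 mol, m_theo = 6.725 g.
At 91.7 % efficiency, m_actual = 0.917 × 6.725 = 6.17 g.

6.17 g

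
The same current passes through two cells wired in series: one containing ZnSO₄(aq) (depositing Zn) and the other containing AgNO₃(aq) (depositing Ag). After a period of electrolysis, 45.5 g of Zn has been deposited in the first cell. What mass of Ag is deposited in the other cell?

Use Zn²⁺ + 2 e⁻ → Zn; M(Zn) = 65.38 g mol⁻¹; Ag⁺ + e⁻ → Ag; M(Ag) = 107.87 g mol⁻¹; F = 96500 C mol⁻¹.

n(Zn) = 45.5 / 65.38 = 0.6959 mol.
Since Zn²⁺ + 2 e⁻ → Zn, n(e⁻) passed = 2 × 0.6959 = 1.392 mol.
Cells in series carry the same charge, so the same 1.392 mol of electrons passes through cell 2.
Ag⁺ + e⁻ → Ag, so n(Ag) = 1.392 / 1 = 1.392 mol.
m(Ag) = 1.392 × 107.87 = 150 g.

150 g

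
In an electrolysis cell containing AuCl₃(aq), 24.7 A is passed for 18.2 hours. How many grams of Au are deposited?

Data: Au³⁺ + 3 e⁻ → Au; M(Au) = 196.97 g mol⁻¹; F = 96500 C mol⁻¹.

1100 g

Q = I·t = 24.70 A × 65520 s = 1618000 C.
n(e⁻) = Q/F = 1618000 / 96500 = 16.77 mol.
Au³⁺ + 3 e⁻ → Au, so n(Au) = n(e⁻)/3 = 5.590 mol.
m = n·M = 5.590 × 196.97 = 1100 g.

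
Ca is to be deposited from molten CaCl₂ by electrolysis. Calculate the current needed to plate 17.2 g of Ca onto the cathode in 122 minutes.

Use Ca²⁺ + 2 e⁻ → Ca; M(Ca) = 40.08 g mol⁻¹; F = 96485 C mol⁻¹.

n(Ca) = 17.2 / 40.08 = 0.4291 mol.
n(e⁻) = 2 × 0.4291 = 0.8583 mol.
Q = n(e⁻)·F = 0.8583 × 96485 = 82810 C.
I = Q/t = 82810 / 7320.0 s = 11.3 A.

11.3 A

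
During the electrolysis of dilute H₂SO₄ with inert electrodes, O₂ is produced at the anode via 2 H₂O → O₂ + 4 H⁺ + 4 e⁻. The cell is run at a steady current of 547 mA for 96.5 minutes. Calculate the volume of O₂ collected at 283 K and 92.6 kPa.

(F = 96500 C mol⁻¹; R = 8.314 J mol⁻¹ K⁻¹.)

Q = I·t = 0.5470 A × 5790.0 s = 3167 C.
n(e⁻) = Q/F = 3167 / 96500 = 0.03282 mol.
4 electrons are transferred per O₂ molecule, so n(O₂) = 0.03282 / 4 = 0.008205 mol.
V = nRT/P = (0.008205 × 8.314 × 283) / (92.6 × 10³ Pa) = 2.08 × 10⁻⁴ m³ = 0.208 L.

0.208 L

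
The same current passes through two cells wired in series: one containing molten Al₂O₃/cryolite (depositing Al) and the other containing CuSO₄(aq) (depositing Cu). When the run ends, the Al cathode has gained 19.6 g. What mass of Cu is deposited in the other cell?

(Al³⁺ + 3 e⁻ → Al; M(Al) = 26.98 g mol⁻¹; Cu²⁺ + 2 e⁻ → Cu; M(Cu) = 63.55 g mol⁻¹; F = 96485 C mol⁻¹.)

n(Al) = 19.6 / 26.98 = 0.7265 mol.
Since Al³⁺ + 3 e⁻ → Al, n(e⁻) passed = 3 × 0.7265 = 2.179 mol.
Cells in series carry the same charge, so the same 2.179 mol of electrons passes through cell 2.
Cu²⁺ + 2 e⁻ → Cu, so n(Cu) = 2.179 / 2 = 1.090 mol.
m(Cu) = 1.090 × 63.55 = 69.3 g.

69.3 g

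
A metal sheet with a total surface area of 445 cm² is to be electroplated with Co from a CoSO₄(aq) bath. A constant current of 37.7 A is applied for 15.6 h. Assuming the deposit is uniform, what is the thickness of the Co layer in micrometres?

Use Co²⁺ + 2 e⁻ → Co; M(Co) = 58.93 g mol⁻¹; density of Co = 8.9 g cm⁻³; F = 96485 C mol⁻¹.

Q = I·t = 37.70 × 56160 = 2117000 C; n(e⁻) = 21.94 mol.
n(Co) = n(e⁻)/2 = 10.97 mol, so m = 10.97 × 58.93 = 646.6 g.
Volume = m/ρ = 646.6 / 8.9 = 72.65 cm³.
Thickness = V/A = 72.65 / 445 = 0.163 cm = 1630 μm.

1630 μm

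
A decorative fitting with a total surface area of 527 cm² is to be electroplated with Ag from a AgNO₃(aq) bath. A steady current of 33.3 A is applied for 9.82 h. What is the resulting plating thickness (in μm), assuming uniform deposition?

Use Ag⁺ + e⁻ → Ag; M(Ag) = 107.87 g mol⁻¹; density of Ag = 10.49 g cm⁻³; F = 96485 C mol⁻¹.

Q = I·t = 33.30 × 35352 = 1177000 C; n(e⁻) = 12.20 mol.
n(Ag) = n(e⁻)/1 = 12.20 mol, so m = 12.20 × 107.87 = 1316 g.
Volume = m/ρ = 1316 / 10.49 = 125.5 cm³.
Thickness = V/A = 125.5 / 527 = 0.238 cm = 2380 μm.

2380 μm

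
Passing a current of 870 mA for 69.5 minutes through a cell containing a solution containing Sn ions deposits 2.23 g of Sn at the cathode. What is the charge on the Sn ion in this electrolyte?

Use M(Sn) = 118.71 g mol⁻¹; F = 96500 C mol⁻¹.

+2

Q = I·t = 0.8700 A × 4170.0 s = 3628 C, so n(e⁻) = 3628/96500 = 0.03759 mol.
n(Sn) deposited = 2.23 / 118.71 = 0.01879 mol.
Electrons per atom = n(e⁻)/n(Sn) = 0.03759 / 0.01879 = 2.00 ≈ 2, so the ion is Sn²⁺.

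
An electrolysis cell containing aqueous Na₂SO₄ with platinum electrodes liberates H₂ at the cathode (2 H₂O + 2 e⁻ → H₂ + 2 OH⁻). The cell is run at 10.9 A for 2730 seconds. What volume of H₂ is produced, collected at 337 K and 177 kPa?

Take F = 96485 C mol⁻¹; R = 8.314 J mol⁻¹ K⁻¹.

Q = I·t = 10.90 A × 2730.0 s = 29760 C.
n(e⁻) = Q/F = 29760 / 96485 = 0.3084 mol.
2 electrons are transferred per H₂ molecule, so n(H₂) = 0.3084 / 2 = 0.1542 mol.
V = nRT/P = (0.1542 × 8.314 × 337) / (177 × 10³ Pa) = 0.00244 m³ = 2.44 L.

2.44 L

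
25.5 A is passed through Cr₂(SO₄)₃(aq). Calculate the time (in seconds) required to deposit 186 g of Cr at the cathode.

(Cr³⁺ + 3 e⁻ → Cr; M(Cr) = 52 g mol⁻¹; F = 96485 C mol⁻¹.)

40600 s

n(Cr) = m/M = 186 / 52 = 3.577 mol.
Each Cr atom requires 3 electrons, so n(e⁻) = 3 × 3.577 = 10.73 mol.
Q = n(e⁻)·F = 10.73 × 96485 = 1035000 C.
t = Q/I = 1035000 / 25.50 A = 40600 s.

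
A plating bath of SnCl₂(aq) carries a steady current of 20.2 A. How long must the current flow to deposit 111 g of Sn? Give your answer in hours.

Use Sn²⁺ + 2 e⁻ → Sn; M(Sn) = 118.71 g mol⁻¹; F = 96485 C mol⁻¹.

2.48 h

n(Sn) = m/M = 111 / 118.71 = 0.9351 mol.
Each Sn atom requires 2 electrons, so n(e⁻) = 2 × 0.9351 = 1.870 mol.
Q = n(e⁻)·F = 1.870 × 96485 = 180400 C.
t = Q/I = 180400 / 20.20 A = 8933 s = 2.48 h.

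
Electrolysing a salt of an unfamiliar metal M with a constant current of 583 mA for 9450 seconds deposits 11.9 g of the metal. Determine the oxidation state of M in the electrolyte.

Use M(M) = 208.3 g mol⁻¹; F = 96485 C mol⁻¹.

Q = I·t = 0.5830 A × 9450.0 s = 5509 C, so n(e⁻) = 5509/96485 = 0.05710 mol.
n(M) deposited = 11.9 / 208.3 = 0.05713 mol.
Electrons per atom = n(e⁻)/n(M) = 0.05710 / 0.05713 = 1.00 ≈ 1, so the ion is M⁺.

+1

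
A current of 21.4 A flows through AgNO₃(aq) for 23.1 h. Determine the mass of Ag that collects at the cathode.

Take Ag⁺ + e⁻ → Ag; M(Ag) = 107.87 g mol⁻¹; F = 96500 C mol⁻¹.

1990 g

Q = I·t = 21.40 A × 83160 s = 1780000 C.
n(e⁻) = Q/F = 1780000 / 96500 = 18.44 mol.
Ag⁺ + e⁻ → Ag, so n(Ag) = n(e⁻)/1 = 18.44 mol.
m = n·M = 18.44 × 107.87 = 1990 g.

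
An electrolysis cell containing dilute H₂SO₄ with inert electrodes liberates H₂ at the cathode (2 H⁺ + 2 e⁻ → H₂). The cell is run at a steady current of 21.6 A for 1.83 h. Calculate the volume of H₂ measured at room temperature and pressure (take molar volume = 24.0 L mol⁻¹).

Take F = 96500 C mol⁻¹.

17.7 L

Q = I·t = 21.60 A × 6588.0 s = 142300 C.
n(e⁻) = Q/F = 142300 / 96500 = 1.475 mol.
2 electrons are transferred per H₂ molecule, so n(H₂) = 1.475 / 2 = 0.7373 mol.
V = n × V_m = 0.7373 × 24.0 = 17.7 L.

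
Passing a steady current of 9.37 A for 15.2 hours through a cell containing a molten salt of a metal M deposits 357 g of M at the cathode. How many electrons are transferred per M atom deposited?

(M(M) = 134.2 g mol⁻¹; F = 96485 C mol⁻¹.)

2

Q = I·t = 9.370 A × 54720 s = 512700 C, so n(e⁻) = 512700/96485 = 5.314 mol.
n(M) deposited = 357 / 134.2 = 2.660 mol.
Electrons per atom = n(e⁻)/n(M) = 5.314 / 2.660 = 2.00 ≈ 2, so the ion is M²⁺.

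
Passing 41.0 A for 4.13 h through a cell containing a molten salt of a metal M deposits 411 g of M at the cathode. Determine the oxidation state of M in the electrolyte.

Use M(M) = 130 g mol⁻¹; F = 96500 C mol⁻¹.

Q = I·t = 41.00 A × 14868 s = 609600 C, so n(e⁻) = 609600/96500 = 6.317 mol.
n(M) deposited = 411 / 130 = 3.162 mol.
Electrons per atom = n(e⁻)/n(M) = 6.317 / 3.162 = 2.00 ≈ 2, so the ion is M²⁺.

+2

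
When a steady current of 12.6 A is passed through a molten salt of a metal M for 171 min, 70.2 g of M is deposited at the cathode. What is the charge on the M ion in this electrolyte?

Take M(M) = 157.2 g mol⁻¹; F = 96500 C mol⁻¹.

Q = I·t = 12.60 A × 10260 s = 129300 C, so n(e⁻) = 129300/96500 = 1.340 mol.
n(M) deposited = 70.2 / 157.2 = 0.4466 mol.
Electrons per atom = n(e⁻)/n(M) = 1.340 / 0.4466 = 3.00 ≈ 3, so the ion is M³⁺.

+3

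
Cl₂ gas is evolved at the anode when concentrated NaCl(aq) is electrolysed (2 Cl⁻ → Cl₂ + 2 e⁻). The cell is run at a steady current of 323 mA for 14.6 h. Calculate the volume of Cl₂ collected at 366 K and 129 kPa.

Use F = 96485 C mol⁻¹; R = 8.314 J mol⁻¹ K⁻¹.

Q = I·t = 0.3230 A × 52560 s = 16980 C.
n(e⁻) = Q/F = 16980 / 96485 = 0.1760 mol.
2 electrons are transferred per Cl₂ molecule, so n(Cl₂) = 0.1760 / 2 = 0.08798 mol.
V = nRT/P = (0.08798 × 8.314 × 366) / (129 × 10³ Pa) = 0.00208 m³ = 2.08 L.

2.08 L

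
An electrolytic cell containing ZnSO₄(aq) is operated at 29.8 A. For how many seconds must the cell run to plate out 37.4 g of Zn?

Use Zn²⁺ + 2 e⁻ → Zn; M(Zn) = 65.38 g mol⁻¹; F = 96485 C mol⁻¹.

n(Zn) = m/M = 37.4 / 65.38 = 0.5720 mol.
Each Zn atom requires 2 electrons, so n(e⁻) = 2 × 0.5720 = 1.144 mol.
Q = n(e⁻)·F = 1.144 × 96485 = 110400 C.
t = Q/I = 110400 / 29.80 A = 3704 s.

3700 s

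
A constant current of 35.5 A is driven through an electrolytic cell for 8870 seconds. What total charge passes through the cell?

3.15 × 10⁵ C

Q = I·t = 35.50 A × 8870.0 s = 3.15 × 10⁵ C.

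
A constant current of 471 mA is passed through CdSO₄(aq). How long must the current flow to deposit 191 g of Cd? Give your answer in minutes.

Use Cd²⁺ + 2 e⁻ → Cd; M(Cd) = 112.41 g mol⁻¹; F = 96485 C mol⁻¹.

n(Cd) = m/M = 191 / 112.41 = 1.699 mol.
Each Cd atom requires 2 electrons, so n(e⁻) = 2 × 1.699 = 3.398 mol.
Q = n(e⁻)·F = 3.398 × 96485 = 327900 C.
t = Q/I = 327900 / 0.4710 A = 696100 s = 11600 min.

11600 min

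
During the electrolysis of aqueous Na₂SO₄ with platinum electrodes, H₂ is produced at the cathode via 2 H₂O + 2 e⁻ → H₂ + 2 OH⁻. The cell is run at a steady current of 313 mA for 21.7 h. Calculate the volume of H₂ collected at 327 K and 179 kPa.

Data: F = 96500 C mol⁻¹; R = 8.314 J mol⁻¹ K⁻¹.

1.92 L

Q = I·t = 0.3130 A × 78120 s = 24450 C.
n(e⁻) = Q/F = 24450 / 96500 = 0.2534 mol.
2 electrons are transferred per H₂ molecule, so n(H₂) = 0.2534 / 2 = 0.1267 mol.
V = nRT/P = (0.1267 × 8.314 × 327) / (179 × 10³ Pa) = 0.00192 m³ = 1.92 L.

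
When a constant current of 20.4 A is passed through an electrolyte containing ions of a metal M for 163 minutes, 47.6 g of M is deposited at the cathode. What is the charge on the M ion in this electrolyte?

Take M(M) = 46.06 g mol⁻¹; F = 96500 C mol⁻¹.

Q = I·t = 20.40 A × 9780.0 s = 199500 C, so n(e⁻) = 199500/96500 = 2.067 mol.
n(M) deposited = 47.6 / 46.06 = 1.033 mol.
Electrons per atom = n(e⁻)/n(M) = 2.067 / 1.033 = 2.00 ≈ 2, so the ion is M²⁺.

+2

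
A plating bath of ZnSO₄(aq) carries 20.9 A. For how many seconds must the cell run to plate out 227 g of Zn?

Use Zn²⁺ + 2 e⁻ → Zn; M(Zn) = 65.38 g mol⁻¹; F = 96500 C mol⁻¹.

n(Zn) = m/M = 227 / 65.38 = 3.472 mol.
Each Zn atom requires 2 electrons, so n(e⁻) = 2 × 3.472 = 6.944 mol.
Q = n(e⁻)·F = 6.944 × 96500 = 670100 C.
t = Q/I = 670100 / 20.90 A = 32060 s.

32100 s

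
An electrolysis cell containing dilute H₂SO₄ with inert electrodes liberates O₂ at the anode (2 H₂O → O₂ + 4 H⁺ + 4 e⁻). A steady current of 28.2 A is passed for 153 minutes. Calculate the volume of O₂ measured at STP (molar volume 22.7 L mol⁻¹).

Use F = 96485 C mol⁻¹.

Q = I·t = 28.20 A × 9180.0 s = 258900 C.
n(e⁻) = Q/F = 258900 / 96485 = 2.683 mol.
4 electrons are transferred per O₂ molecule, so n(O₂) = 2.683 / 4 = 0.6708 mol.
V = n × V_m = 0.6708 × 22.7 = 15.2 L.

15.2 L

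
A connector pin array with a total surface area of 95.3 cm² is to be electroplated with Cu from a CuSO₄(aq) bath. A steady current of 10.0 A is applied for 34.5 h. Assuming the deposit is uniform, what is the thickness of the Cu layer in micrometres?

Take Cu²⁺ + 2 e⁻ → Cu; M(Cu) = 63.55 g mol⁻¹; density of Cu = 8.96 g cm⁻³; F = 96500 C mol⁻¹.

Q = I·t = 10.00 × 124200 = 1242000 C; n(e⁻) = 12.87 mol.
n(Cu) = n(e⁻)/2 = 6.435 mol, so m = 6.435 × 63.55 = 409.0 g.
Volume = m/ρ = 409.0 / 8.96 = 45.64 cm³.
Thickness = V/A = 45.64 / 95.3 = 0.479 cm = 4790 μm.

4790 μm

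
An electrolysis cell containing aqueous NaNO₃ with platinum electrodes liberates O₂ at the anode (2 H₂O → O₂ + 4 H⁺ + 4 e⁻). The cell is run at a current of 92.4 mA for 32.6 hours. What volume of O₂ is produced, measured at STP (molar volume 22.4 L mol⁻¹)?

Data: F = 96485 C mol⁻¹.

Q = I·t = 0.09240 A × 117360 s = 10840 C.
n(e⁻) = Q/F = 10840 / 96485 = 0.1124 mol.
4 electrons are transferred per O₂ molecule, so n(O₂) = 0.1124 / 4 = 0.02810 mol.
V = n × V_m = 0.02810 × 22.4 = 0.629 L.

0.629 L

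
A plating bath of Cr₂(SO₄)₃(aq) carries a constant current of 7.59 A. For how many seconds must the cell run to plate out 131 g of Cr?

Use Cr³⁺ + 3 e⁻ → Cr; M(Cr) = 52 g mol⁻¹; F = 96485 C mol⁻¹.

96100 s

n(Cr) = m/M = 131 / 52 = 2.519 mol.
Each Cr atom requires 3 electrons, so n(e⁻) = 3 × 2.519 = 7.558 mol.
Q = n(e⁻)·F = 7.558 × 96485 = 729200 C.
t = Q/I = 729200 / 7.590 A = 96070 s.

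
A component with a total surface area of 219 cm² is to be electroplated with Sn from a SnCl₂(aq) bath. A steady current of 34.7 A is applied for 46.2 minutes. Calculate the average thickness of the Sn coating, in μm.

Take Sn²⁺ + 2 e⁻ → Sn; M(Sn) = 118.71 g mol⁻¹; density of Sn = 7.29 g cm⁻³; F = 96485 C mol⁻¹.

Q = I·t = 34.70 × 2772.0 = 96190 C; n(e⁻) = 0.9969 mol.
n(Sn) = n(e⁻)/2 = 0.4985 mol, so m = 0.4985 × 118.71 = 59.17 g.
Volume = m/ρ = 59.17 / 7.29 = 8.117 cm³.
Thickness = V/A = 8.117 / 219 = 0.0371 cm = 371 μm.

371 μm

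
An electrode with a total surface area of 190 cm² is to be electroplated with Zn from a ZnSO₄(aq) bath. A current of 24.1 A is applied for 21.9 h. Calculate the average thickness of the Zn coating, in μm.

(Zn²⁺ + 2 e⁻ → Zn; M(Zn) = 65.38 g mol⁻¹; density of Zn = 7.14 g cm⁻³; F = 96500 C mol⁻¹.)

4740 μm

Q = I·t = 24.10 × 78840 = 1900000 C; n(e⁻) = 19.69 mol.
n(Zn) = n(e⁻)/2 = 9.845 mol, so m = 9.845 × 65.38 = 643.7 g.
Volume = m/ρ = 643.7 / 7.14 = 90.15 cm³.
Thickness = V/A = 90.15 / 190 = 0.474 cm = 4740 μm.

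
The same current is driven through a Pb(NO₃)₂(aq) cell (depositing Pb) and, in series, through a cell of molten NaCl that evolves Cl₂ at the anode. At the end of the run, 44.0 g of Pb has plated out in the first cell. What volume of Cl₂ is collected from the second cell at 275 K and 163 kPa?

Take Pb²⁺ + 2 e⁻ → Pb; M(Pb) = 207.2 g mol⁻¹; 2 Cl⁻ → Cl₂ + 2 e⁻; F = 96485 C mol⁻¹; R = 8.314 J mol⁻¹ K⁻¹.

2.98 L

n(Pb) = 44.0 / 207.2 = 0.2124 mol, so n(e⁻) = 2 × 0.2124 = 0.4247 mol.
The cells are in series, so the same 0.4247 mol of electrons passes through the second cell.
2 Cl⁻ → Cl₂ + 2 e⁻ — 2 mol e⁻ per mol Cl₂, so n(Cl₂) = 0.4247/2 = 0.2124 mol.
V = nRT/P = (0.2124 × 8.314 × 275) / (163 × 10³) = 0.00298 m³ = 2.98 L.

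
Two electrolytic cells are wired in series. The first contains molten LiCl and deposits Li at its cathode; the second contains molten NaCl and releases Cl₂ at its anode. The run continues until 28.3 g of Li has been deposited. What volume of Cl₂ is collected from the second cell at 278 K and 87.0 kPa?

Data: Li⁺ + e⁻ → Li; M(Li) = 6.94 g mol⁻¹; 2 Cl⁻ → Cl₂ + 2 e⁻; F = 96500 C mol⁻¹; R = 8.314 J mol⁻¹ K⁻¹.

54.2 L

n(Li) = 28.3 / 6.94 = 4.078 mol, so n(e⁻) = 1 × 4.078 = 4.078 mol.
The cells are in series, so the same 4.078 mol of electrons passes through the second cell.
2 Cl⁻ → Cl₂ + 2 e⁻ — 2 mol e⁻ per mol Cl₂, so n(Cl₂) = 4.078/2 = 2.039 mol.
V = nRT/P = (2.039 × 8.314 × 278) / (87.0 × 10³) = 0.0542 m³ = 54.2 L.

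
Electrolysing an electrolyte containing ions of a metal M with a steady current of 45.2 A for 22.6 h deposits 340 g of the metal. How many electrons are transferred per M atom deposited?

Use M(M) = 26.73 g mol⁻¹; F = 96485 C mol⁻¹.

3

Q = I·t = 45.20 A × 81360 s = 3677000 C, so n(e⁻) = 3677000/96485 = 38.11 mol.
n(M) deposited = 340 / 26.73 = 12.72 mol.
Electrons per atom = n(e⁻)/n(M) = 38.11 / 12.72 = 3.00 ≈ 3, so the ion is M³⁺.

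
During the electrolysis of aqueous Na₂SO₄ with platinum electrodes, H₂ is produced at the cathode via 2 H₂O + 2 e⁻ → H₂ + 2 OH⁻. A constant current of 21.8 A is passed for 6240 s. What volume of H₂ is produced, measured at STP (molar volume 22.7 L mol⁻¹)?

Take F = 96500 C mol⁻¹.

16.0 L

Q = I·t = 21.80 A × 6240.0 s = 136000 C.
n(e⁻) = Q/F = 136000 / 96500 = 1.410 mol.
2 electrons are transferred per H₂ molecule, so n(H₂) = 1.410 / 2 = 0.7048 mol.
V = n × V_m = 0.7048 × 22.7 = 16.0 L.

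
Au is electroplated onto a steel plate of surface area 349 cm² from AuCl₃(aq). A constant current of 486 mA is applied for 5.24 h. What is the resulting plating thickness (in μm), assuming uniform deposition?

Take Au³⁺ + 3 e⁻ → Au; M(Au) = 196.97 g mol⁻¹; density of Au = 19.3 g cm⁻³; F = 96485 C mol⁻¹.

Q = I·t = 0.4860 × 18864 = 9168 C; n(e⁻) = 0.09502 mol.
n(Au) = n(e⁻)/3 = 0.03167 mol, so m = 0.03167 × 196.97 = 6.239 g.
Volume = m/ρ = 6.239 / 19.3 = 0.3232 cm³.
Thickness = V/A = 0.3232 / 349 = 9.26 × 10⁻⁴ cm = 9.26 μm.

9.26 μm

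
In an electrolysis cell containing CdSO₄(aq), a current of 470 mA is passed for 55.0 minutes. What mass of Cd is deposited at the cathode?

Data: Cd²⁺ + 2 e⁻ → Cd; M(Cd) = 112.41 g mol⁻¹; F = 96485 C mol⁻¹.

0.903 g

Q = I·t = 0.4700 A × 3300.0 s = 1551 C.
n(e⁻) = Q/F = 1551 / 96485 = 0.01608 mol.
Cd²⁺ + 2 e⁻ → Cd, so n(Cd) = n(e⁻)/2 = 0.008038 mol.
m = n·M = 0.008038 × 112.41 = 0.903 g.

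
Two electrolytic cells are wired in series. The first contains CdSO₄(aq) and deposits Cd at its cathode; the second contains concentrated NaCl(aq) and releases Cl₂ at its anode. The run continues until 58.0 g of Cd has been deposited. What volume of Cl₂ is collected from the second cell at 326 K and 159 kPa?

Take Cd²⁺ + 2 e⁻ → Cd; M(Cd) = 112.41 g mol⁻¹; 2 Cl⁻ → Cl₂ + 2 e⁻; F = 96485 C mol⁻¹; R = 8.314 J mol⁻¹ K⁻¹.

8.80 L

n(Cd) = 58.0 / 112.41 = 0.5160 mol, so n(e⁻) = 2 × 0.5160 = 1.032 mol.
The cells are in series, so the same 1.032 mol of electrons passes through the second cell.
2 Cl⁻ → Cl₂ + 2 e⁻ — 2 mol e⁻ per mol Cl₂, so n(Cl₂) = 1.032/2 = 0.5160 mol.
V = nRT/P = (0.5160 × 8.314 × 326) / (159 × 10³) = 0.00880 m³ = 8.80 L.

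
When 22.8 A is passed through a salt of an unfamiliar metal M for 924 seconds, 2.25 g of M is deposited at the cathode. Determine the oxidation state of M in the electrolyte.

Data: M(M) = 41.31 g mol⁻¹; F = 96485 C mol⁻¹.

+4

Q = I·t = 22.80 A × 924.00 s = 21070 C, so n(e⁻) = 21070/96485 = 0.2183 mol.
n(M) deposited = 2.25 / 41.31 = 0.05447 mol.
Electrons per atom = n(e⁻)/n(M) = 0.2183 / 0.05447 = 4.01 ≈ 4, so the ion is M⁴⁺.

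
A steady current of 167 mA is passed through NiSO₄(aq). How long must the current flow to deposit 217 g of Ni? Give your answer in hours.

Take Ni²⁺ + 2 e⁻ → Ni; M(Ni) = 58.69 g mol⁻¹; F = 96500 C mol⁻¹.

n(Ni) = m/M = 217 / 58.69 = 3.697 mol.
Each Ni atom requires 2 electrons, so n(e⁻) = 2 × 3.697 = 7.395 mol.
Q = n(e⁻)·F = 7.395 × 96500 = 713600 C.
t = Q/I = 713600 / 0.1670 A = 4273000 s = 1190 h.

1190 h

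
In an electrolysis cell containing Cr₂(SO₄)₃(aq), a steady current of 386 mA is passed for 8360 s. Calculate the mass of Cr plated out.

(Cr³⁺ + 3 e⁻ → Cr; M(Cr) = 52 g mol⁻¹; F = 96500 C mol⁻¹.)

Q = I·t = 0.3860 A × 8360.0 s = 3227 C.
n(e⁻) = Q/F = 3227 / 96500 = 0.03344 mol.
Cr³⁺ + 3 e⁻ → Cr, so n(Cr) = n(e⁻)/3 = 0.01115 mol.
m = n·M = 0.01115 × 52 = 0.580 g.

0.580 g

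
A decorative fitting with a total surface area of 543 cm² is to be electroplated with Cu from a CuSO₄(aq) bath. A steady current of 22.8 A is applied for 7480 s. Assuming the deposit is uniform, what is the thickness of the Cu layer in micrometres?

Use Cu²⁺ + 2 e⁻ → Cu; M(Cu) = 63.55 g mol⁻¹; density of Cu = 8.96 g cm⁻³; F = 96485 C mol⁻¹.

115 μm

Q = I·t = 22.80 × 7480.0 = 170500 C; n(e⁻) = 1.768 mol.
n(Cu) = n(e⁻)/2 = 0.8838 mol, so m = 0.8838 × 63.55 = 56.16 g.
Volume = m/ρ = 56.16 / 8.96 = 6.268 cm³.
Thickness = V/A = 6.268 / 543 = 0.0115 cm = 115 μm.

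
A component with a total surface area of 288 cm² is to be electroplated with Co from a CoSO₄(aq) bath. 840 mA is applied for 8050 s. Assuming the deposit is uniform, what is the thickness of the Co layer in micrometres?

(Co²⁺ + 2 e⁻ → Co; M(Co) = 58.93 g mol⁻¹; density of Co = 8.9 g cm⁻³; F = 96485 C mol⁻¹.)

8.06 μm

Q = I·t = 0.8400 × 8050.0 = 6762 C; n(e⁻) = 0.07008 mol.
n(Co) = n(e⁻)/2 = 0.03504 mol, so m = 0.03504 × 58.93 = 2.065 g.
Volume = m/ρ = 2.065 / 8.9 = 0.2320 cm³.
Thickness = V/A = 0.2320 / 288 = 8.06 × 10⁻⁴ cm = 8.06 μm.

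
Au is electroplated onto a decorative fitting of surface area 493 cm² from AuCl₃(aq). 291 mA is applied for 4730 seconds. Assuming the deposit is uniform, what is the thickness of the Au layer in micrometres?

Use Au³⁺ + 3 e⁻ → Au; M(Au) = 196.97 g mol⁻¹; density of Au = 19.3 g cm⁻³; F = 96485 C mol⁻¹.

Q = I·t = 0.2910 × 4730.0 = 1376 C; n(e⁻) = 0.01427 mol.
n(Au) = n(e⁻)/3 = 0.004755 mol, so m = 0.004755 × 196.97 = 0.9366 g.
Volume = m/ρ = 0.9366 / 19.3 = 0.04853 cm³.
Thickness = V/A = 0.04853 / 493 = 9.84 × 10⁻⁵ cm = 0.984 μm.

0.984 μm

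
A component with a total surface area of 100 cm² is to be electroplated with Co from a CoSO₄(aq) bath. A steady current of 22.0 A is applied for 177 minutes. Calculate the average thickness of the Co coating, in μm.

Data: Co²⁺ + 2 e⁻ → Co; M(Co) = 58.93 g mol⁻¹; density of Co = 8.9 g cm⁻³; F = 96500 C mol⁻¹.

802 μm

Q = I·t = 22.00 × 10620 = 233600 C; n(e⁻) = 2.421 mol.
n(Co) = n(e⁻)/2 = 1.211 mol, so m = 1.211 × 58.93 = 71.34 g.
Volume = m/ρ = 71.34 / 8.9 = 8.016 cm³.
Thickness = V/A = 8.016 / 100 = 0.0802 cm = 802 μm.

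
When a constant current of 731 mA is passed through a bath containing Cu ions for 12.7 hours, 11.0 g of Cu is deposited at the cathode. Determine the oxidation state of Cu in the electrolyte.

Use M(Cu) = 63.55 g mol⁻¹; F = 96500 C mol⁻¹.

+2

Q = I·t = 0.7310 A × 45720 s = 33420 C, so n(e⁻) = 33420/96500 = 0.3463 mol.
n(Cu) deposited = 11.0 / 63.55 = 0.1731 mol.
Electrons per atom = n(e⁻)/n(Cu) = 0.3463 / 0.1731 = 2.00 ≈ 2, so the ion is Cu²⁺.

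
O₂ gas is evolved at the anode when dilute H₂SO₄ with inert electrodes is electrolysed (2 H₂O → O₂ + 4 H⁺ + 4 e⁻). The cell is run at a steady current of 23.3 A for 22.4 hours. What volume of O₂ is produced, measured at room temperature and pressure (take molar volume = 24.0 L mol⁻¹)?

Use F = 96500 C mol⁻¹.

Q = I·t = 23.30 A × 80640 s = 1879000 C.
n(e⁻) = Q/F = 1879000 / 96500 = 19.47 mol.
4 electrons are transferred per O₂ molecule, so n(O₂) = 19.47 / 4 = 4.868 mol.
V = n × V_m = 4.868 × 24.0 = 117 L.

117 L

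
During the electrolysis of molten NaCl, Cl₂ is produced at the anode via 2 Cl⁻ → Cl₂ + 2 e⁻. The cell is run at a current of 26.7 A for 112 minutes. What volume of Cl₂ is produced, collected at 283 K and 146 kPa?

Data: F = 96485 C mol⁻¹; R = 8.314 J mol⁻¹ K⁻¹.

Q = I·t = 26.70 A × 6720.0 s = 179400 C.
n(e⁻) = Q/F = 179400 / 96485 = 1.860 mol.
2 electrons are transferred per Cl₂ molecule, so n(Cl₂) = 1.860 / 2 = 0.9298 mol.
V = nRT/P = (0.9298 × 8.314 × 283) / (146 × 10³ Pa) = 0.0150 m³ = 15.0 L.

15.0 L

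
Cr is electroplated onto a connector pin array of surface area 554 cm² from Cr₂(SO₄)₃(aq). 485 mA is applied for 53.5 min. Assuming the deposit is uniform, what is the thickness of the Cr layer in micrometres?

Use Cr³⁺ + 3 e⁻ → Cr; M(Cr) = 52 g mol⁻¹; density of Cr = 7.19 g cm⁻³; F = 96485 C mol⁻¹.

Q = I·t = 0.4850 × 3210.0 = 1557 C; n(e⁻) = 0.01614 mol.
n(Cr) = n(e⁻)/3 = 0.005379 mol, so m = 0.005379 × 52 = 0.2797 g.
Volume = m/ρ = 0.2797 / 7.19 = 0.03890 cm³.
Thickness = V/A = 0.03890 / 554 = 7.02 × 10⁻⁵ cm = 0.702 μm.

0.702 μm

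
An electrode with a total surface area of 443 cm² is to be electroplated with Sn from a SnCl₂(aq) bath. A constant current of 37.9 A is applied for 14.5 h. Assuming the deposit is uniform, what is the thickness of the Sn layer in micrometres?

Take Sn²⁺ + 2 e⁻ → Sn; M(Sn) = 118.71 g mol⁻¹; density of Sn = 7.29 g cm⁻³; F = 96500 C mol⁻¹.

3770 μm

Q = I·t = 37.90 × 52200 = 1978000 C; n(e⁻) = 20.50 mol.
n(Sn) = n(e⁻)/2 = 10.25 mol, so m = 10.25 × 118.71 = 1217 g.
Volume = m/ρ = 1217 / 7.29 = 166.9 cm³.
Thickness = V/A = 166.9 / 443 = 0.377 cm = 3770 μm.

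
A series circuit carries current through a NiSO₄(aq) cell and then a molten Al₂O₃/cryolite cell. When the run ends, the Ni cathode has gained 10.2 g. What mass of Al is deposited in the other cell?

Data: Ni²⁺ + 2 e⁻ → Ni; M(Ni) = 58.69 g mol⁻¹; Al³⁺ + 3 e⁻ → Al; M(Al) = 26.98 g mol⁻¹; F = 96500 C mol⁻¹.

n(Ni) = 10.2 / 58.69 = 0.1738 mol.
Since Ni²⁺ + 2 e⁻ → Ni, n(e⁻) passed = 2 × 0.1738 = 0.3476 mol.
Cells in series carry the same charge, so the same 0.3476 mol of electrons passes through cell 2.
Al³⁺ + 3 e⁻ → Al, so n(Al) = 0.3476 / 3 = 0.1159 mol.
m(Al) = 0.1159 × 26.98 = 3.13 g.

3.13 g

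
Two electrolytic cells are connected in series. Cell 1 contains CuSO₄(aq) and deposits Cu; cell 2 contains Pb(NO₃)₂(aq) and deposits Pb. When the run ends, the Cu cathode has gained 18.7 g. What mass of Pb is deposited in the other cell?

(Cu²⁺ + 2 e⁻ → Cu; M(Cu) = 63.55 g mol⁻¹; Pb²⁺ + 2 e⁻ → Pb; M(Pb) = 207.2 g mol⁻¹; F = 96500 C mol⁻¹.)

n(Cu) = 18.7 / 63.55 = 0.2943 mol.
Since Cu²⁺ + 2 e⁻ → Cu, n(e⁻) passed = 2 × 0.2943 = 0.5885 mol.
Cells in series carry the same charge, so the same 0.5885 mol of electrons passes through cell 2.
Pb²⁺ + 2 e⁻ → Pb, so n(Pb) = 0.5885 / 2 = 0.2943 mol.
m(Pb) = 0.2943 × 207.2 = 61.0 g.

61.0 g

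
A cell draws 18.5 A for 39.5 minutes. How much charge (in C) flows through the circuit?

43800 C

Q = I·t = 18.50 A × 2370.0 s = 43800 C.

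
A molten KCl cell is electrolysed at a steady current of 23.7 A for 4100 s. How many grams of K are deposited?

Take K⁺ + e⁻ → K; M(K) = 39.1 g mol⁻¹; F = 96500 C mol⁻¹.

Q = I·t = 23.70 A × 4100.0 s = 97170 C.
n(e⁻) = Q/F = 97170 / 96500 = 1.007 mol.
K⁺ + e⁻ → K, so n(K) = n(e⁻)/1 = 1.007 mol.
m = n·M = 1.007 × 39.1 = 39.4 g.

39.4 g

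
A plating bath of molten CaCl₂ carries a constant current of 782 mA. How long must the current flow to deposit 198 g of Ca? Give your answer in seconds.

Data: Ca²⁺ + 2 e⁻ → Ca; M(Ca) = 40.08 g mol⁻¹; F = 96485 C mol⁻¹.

n(Ca) = m/M = 198 / 40.08 = 4.940 mol.
Each Ca atom requires 2 electrons, so n(e⁻) = 2 × 4.940 = 9.880 mol.
Q = n(e⁻)·F = 9.880 × 96485 = 953300 C.
t = Q/I = 953300 / 0.7820 A = 1219000 s.

1.22 × 10⁶ s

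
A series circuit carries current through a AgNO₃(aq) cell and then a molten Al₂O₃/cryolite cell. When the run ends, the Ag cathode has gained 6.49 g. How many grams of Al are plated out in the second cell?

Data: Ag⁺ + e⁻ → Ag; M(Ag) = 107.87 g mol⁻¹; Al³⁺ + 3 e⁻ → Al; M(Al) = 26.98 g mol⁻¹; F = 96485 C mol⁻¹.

0.541 g

n(Ag) = 6.49 / 107.87 = 0.06017 mol.
Since Ag⁺ + e⁻ → Ag, n(e⁻) passed = 1 × 0.06017 = 0.06017 mol.
Cells in series carry the same charge, so the same 0.06017 mol of electrons passes through cell 2.
Al³⁺ + 3 e⁻ → Al, so n(Al) = 0.06017 / 3 = 0.02006 mol.
m(Al) = 0.02006 × 26.98 = 0.541 g.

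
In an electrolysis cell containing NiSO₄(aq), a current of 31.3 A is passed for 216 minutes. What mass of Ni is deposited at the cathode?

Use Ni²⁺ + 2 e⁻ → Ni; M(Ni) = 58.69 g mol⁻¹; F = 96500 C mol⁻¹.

Q = I·t = 31.30 A × 12960 s = 405600 C.
n(e⁻) = Q/F = 405600 / 96500 = 4.204 mol.
Ni²⁺ + 2 e⁻ → Ni, so n(Ni) = n(e⁻)/2 = 2.102 mol.
m = n·M = 2.102 × 58.69 = 123 g.

123 g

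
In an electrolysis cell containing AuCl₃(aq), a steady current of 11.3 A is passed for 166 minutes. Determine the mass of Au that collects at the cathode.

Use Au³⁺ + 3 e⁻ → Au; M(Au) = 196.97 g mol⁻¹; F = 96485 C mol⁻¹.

Q = I·t = 11.30 A × 9960.0 s = 112500 C.
n(e⁻) = Q/F = 112500 / 96485 = 1.166 mol.
Au³⁺ + 3 e⁻ → Au, so n(Au) = n(e⁻)/3 = 0.3888 mol.
m = n·M = 0.3888 × 196.97 = 76.6 g.

76.6 g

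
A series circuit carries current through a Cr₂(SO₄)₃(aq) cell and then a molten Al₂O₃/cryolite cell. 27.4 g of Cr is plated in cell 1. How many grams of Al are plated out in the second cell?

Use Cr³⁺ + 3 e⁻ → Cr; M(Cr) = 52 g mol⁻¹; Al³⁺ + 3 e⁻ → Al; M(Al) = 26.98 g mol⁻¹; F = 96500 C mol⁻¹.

14.2 g

n(Cr) = 27.4 / 52 = 0.5269 mol.
Since Cr³⁺ + 3 e⁻ → Cr, n(e⁻) passed = 3 × 0.5269 = 1.581 mol.
Cells in series carry the same charge, so the same 1.581 mol of electrons passes through cell 2.
Al³⁺ + 3 e⁻ → Al, so n(Al) = 1.581 / 3 = 0.5269 mol.
m(Al) = 0.5269 × 26.98 = 14.2 g.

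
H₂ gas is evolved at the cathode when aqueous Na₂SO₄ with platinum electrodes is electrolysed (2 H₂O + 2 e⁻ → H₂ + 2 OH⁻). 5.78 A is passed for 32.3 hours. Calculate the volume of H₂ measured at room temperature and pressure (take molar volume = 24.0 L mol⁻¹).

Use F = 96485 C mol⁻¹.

Q = I·t = 5.780 A × 116280 s = 672100 C.
n(e⁻) = Q/F = 672100 / 96485 = 6.966 mol.
2 electrons are transferred per H₂ molecule, so n(H₂) = 6.966 / 2 = 3.483 mol.
V = n × V_m = 3.483 × 24.0 = 83.6 L.

83.6 L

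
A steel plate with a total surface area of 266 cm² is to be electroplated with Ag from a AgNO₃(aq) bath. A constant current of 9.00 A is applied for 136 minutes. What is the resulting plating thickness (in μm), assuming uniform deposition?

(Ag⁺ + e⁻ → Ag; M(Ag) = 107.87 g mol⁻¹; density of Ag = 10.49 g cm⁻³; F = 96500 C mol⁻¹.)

294 μm

Q = I·t = 9.000 × 8160.0 = 73440 C; n(e⁻) = 0.7610 mol.
n(Ag) = n(e⁻)/1 = 0.7610 mol, so m = 0.7610 × 107.87 = 82.09 g.
Volume = m/ρ = 82.09 / 10.49 = 7.826 cm³.
Thickness = V/A = 7.826 / 266 = 0.0294 cm = 294 μm.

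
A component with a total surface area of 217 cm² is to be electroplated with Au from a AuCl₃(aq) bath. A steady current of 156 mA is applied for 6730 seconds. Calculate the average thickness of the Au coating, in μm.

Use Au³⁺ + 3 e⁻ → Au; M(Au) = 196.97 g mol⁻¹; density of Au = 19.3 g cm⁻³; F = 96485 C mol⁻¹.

1.71 μm

Q = I·t = 0.1560 × 6730.0 = 1050 C; n(e⁻) = 0.01088 mol.
n(Au) = n(e⁻)/3 = 0.003627 mol, so m = 0.003627 × 196.97 = 0.7144 g.
Volume = m/ρ = 0.7144 / 19.3 = 0.03702 cm³.
Thickness = V/A = 0.03702 / 217 = 1.71 × 10⁻⁴ cm = 1.71 μm.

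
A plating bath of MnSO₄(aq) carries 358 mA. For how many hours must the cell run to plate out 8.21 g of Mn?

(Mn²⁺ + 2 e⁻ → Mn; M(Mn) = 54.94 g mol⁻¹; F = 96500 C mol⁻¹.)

n(Mn) = m/M = 8.21 / 54.94 = 0.1494 mol.
Each Mn atom requires 2 electrons, so n(e⁻) = 2 × 0.1494 = 0.2989 mol.
Q = n(e⁻)·F = 0.2989 × 96500 = 28840 C.
t = Q/I = 28840 / 0.3580 A = 80560 s = 22.4 h.

22.4 h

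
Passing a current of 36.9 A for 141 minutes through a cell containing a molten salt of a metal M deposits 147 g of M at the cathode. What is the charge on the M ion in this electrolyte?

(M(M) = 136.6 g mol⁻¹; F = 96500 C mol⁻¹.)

+3

Q = I·t = 36.90 A × 8460.0 s = 312200 C, so n(e⁻) = 312200/96500 = 3.235 mol.
n(M) deposited = 147 / 136.6 = 1.076 mol.
Electrons per atom = n(e⁻)/n(M) = 3.235 / 1.076 = 3.01 ≈ 3, so the ion is M³⁺.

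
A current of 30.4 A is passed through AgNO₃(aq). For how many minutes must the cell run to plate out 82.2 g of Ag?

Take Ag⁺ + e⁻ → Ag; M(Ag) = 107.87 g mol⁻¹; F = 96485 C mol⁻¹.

n(Ag) = m/M = 82.2 / 107.87 = 0.7620 mol.
Each Ag atom requires 1 electron, so n(e⁻) = 1 × 0.7620 = 0.7620 mol.
Q = n(e⁻)·F = 0.7620 × 96485 = 73520 C.
t = Q/I = 73520 / 30.40 A = 2419 s = 40.3 min.

40.3 min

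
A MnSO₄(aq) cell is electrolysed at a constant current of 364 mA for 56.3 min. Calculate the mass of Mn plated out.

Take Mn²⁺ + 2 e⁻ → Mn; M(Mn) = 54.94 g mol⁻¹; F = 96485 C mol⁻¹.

Q = I·t = 0.3640 A × 3378.0 s = 1230 C.
n(e⁻) = Q/F = 1230 / 96485 = 0.01274 mol.
Mn²⁺ + 2 e⁻ → Mn, so n(Mn) = n(e⁻)/2 = 0.006372 mol.
m = n·M = 0.006372 × 54.94 = 0.350 g.

0.350 g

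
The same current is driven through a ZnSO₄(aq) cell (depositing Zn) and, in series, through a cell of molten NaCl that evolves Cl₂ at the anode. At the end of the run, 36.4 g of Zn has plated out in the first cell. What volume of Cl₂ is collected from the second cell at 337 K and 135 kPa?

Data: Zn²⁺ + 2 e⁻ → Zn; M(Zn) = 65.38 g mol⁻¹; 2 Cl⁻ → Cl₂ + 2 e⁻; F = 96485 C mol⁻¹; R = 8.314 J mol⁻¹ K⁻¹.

11.6 L

n(Zn) = 36.4 / 65.38 = 0.5567 mol, so n(e⁻) = 2 × 0.5567 = 1.113 mol.
The cells are in series, so the same 1.113 mol of electrons passes through the second cell.
2 Cl⁻ → Cl₂ + 2 e⁻ — 2 mol e⁻ per mol Cl₂, so n(Cl₂) = 1.113/2 = 0.5567 mol.
V = nRT/P = (0.5567 × 8.314 × 337) / (135 × 10³) = 0.0116 m³ = 11.6 L.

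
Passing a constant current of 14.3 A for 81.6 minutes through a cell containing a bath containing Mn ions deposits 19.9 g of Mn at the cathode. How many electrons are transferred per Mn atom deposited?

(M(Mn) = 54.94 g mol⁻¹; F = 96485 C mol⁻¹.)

Q = I·t = 14.30 A × 4896.0 s = 70010 C, so n(e⁻) = 70010/96485 = 0.7256 mol.
n(Mn) deposited = 19.9 / 54.94 = 0.3622 mol.
Electrons per atom = n(e⁻)/n(Mn) = 0.7256 / 0.3622 = 2.00 ≈ 2, so the ion is Mn²⁺.

2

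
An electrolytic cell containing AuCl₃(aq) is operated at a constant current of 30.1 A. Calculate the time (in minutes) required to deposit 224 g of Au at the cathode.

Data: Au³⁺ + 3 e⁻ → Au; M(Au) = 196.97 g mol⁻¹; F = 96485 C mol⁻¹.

182 min

n(Au) = m/M = 224 / 196.97 = 1.137 mol.
Each Au atom requires 3 electrons, so n(e⁻) = 3 × 1.137 = 3.412 mol.
Q = n(e⁻)·F = 3.412 × 96485 = 329200 C.
t = Q/I = 329200 / 30.10 A = 10940 s = 182 min.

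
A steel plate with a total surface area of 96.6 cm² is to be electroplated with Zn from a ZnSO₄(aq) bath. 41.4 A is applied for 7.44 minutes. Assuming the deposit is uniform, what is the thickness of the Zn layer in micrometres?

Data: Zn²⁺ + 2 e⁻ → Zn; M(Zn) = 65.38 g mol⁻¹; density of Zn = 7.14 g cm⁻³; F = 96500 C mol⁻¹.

Q = I·t = 41.40 × 446.40 = 18480 C; n(e⁻) = 0.1915 mol.
n(Zn) = n(e⁻)/2 = 0.09576 mol, so m = 0.09576 × 65.38 = 6.261 g.
Volume = m/ρ = 6.261 / 7.14 = 0.8768 cm³.
Thickness = V/A = 0.8768 / 96.6 = 0.00908 cm = 90.8 μm.

90.8 μm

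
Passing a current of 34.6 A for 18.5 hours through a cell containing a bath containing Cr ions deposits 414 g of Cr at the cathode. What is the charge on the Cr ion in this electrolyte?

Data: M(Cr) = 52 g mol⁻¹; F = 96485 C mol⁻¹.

Q = I·t = 34.60 A × 66600 s = 2304000 C, so n(e⁻) = 2304000/96485 = 23.88 mol.
n(Cr) deposited = 414 / 52 = 7.962 mol.
Electrons per atom = n(e⁻)/n(Cr) = 23.88 / 7.962 = 3.00 ≈ 3, so the ion is Cr³⁺.

+3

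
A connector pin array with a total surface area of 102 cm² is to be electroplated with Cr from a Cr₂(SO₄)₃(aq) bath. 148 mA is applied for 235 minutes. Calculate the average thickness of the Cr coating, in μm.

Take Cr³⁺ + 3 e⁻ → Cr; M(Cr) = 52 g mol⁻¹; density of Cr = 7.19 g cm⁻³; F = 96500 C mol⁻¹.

Q = I·t = 0.1480 × 14100 = 2087 C; n(e⁻) = 0.02162 mol.
n(Cr) = n(e⁻)/3 = 0.007208 mol, so m = 0.007208 × 52 = 0.3748 g.
Volume = m/ρ = 0.3748 / 7.19 = 0.05213 cm³.
Thickness = V/A = 0.05213 / 102 = 5.11 × 10⁻⁴ cm = 5.11 μm.

5.11 μm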